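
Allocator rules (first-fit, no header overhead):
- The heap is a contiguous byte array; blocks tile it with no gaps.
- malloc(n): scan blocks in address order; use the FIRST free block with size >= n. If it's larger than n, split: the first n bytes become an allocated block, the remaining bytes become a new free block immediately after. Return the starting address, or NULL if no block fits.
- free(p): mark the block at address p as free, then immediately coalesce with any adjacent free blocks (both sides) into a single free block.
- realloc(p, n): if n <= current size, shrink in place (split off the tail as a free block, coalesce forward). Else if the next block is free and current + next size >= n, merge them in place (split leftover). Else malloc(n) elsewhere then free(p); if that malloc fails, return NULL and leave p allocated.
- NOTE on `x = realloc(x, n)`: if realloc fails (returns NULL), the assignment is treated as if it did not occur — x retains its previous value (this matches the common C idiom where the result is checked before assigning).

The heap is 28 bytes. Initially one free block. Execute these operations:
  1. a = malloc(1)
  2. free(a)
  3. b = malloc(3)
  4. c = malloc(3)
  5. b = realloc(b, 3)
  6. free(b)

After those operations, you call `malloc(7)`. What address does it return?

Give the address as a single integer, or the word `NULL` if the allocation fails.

Op 1: a = malloc(1) -> a = 0; heap: [0-0 ALLOC][1-27 FREE]
Op 2: free(a) -> (freed a); heap: [0-27 FREE]
Op 3: b = malloc(3) -> b = 0; heap: [0-2 ALLOC][3-27 FREE]
Op 4: c = malloc(3) -> c = 3; heap: [0-2 ALLOC][3-5 ALLOC][6-27 FREE]
Op 5: b = realloc(b, 3) -> b = 0; heap: [0-2 ALLOC][3-5 ALLOC][6-27 FREE]
Op 6: free(b) -> (freed b); heap: [0-2 FREE][3-5 ALLOC][6-27 FREE]
malloc(7): first-fit scan over [0-2 FREE][3-5 ALLOC][6-27 FREE] -> 6

Answer: 6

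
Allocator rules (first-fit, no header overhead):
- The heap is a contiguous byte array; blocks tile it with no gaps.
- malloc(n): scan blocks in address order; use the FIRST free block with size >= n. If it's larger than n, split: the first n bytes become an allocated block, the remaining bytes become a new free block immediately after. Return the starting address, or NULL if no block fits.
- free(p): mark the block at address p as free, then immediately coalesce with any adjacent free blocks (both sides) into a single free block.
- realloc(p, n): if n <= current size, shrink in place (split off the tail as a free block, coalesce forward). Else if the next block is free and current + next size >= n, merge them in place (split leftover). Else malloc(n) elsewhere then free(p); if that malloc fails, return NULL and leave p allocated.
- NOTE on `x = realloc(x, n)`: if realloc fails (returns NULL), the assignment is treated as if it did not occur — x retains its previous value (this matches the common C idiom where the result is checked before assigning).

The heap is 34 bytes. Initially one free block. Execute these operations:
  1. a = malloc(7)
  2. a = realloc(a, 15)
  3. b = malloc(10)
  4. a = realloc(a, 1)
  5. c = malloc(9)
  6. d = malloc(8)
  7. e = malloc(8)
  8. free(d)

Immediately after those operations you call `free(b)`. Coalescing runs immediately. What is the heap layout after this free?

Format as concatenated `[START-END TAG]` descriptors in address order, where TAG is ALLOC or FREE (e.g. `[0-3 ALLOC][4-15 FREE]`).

Answer: [0-0 ALLOC][1-9 ALLOC][10-33 FREE]

Derivation:
Op 1: a = malloc(7) -> a = 0; heap: [0-6 ALLOC][7-33 FREE]
Op 2: a = realloc(a, 15) -> a = 0; heap: [0-14 ALLOC][15-33 FREE]
Op 3: b = malloc(10) -> b = 15; heap: [0-14 ALLOC][15-24 ALLOC][25-33 FREE]
Op 4: a = realloc(a, 1) -> a = 0; heap: [0-0 ALLOC][1-14 FREE][15-24 ALLOC][25-33 FREE]
Op 5: c = malloc(9) -> c = 1; heap: [0-0 ALLOC][1-9 ALLOC][10-14 FREE][15-24 ALLOC][25-33 FREE]
Op 6: d = malloc(8) -> d = 25; heap: [0-0 ALLOC][1-9 ALLOC][10-14 FREE][15-24 ALLOC][25-32 ALLOC][33-33 FREE]
Op 7: e = malloc(8) -> e = NULL; heap: [0-0 ALLOC][1-9 ALLOC][10-14 FREE][15-24 ALLOC][25-32 ALLOC][33-33 FREE]
Op 8: free(d) -> (freed d); heap: [0-0 ALLOC][1-9 ALLOC][10-14 FREE][15-24 ALLOC][25-33 FREE]
free(b): b = 15 -> block [15-24 ALLOC]; mark free, coalesce with adjacent free neighbors -> [0-0 ALLOC][1-9 ALLOC][10-33 FREE]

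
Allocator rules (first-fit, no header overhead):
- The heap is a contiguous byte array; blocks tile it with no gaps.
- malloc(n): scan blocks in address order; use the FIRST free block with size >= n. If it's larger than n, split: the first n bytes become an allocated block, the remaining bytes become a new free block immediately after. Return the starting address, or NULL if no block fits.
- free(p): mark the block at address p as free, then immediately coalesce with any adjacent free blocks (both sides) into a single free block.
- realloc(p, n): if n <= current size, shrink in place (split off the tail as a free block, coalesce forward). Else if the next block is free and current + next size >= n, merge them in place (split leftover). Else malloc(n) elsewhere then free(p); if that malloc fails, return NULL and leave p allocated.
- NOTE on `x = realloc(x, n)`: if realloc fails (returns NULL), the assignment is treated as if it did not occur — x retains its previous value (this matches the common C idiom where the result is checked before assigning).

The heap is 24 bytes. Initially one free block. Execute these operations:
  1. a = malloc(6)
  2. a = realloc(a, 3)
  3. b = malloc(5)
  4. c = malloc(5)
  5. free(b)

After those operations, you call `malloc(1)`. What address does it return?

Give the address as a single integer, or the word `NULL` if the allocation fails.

Answer: 3

Derivation:
Op 1: a = malloc(6) -> a = 0; heap: [0-5 ALLOC][6-23 FREE]
Op 2: a = realloc(a, 3) -> a = 0; heap: [0-2 ALLOC][3-23 FREE]
Op 3: b = malloc(5) -> b = 3; heap: [0-2 ALLOC][3-7 ALLOC][8-23 FREE]
Op 4: c = malloc(5) -> c = 8; heap: [0-2 ALLOC][3-7 ALLOC][8-12 ALLOC][13-23 FREE]
Op 5: free(b) -> (freed b); heap: [0-2 ALLOC][3-7 FREE][8-12 ALLOC][13-23 FREE]
malloc(1): first-fit scan over [0-2 ALLOC][3-7 FREE][8-12 ALLOC][13-23 FREE] -> 3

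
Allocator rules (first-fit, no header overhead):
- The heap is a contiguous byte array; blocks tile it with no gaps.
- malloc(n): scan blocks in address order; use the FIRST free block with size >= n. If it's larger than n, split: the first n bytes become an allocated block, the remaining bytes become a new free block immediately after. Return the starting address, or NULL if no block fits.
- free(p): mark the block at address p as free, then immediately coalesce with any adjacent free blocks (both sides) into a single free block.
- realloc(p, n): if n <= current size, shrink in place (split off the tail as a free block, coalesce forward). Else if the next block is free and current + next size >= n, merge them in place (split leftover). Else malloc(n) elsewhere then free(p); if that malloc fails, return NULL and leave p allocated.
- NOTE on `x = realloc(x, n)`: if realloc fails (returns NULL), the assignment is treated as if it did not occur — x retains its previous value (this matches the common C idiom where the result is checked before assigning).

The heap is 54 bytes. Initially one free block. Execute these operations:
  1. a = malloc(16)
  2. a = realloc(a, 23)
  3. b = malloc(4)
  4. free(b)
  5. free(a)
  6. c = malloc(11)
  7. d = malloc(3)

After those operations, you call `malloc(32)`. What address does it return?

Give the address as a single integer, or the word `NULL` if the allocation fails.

Answer: 14

Derivation:
Op 1: a = malloc(16) -> a = 0; heap: [0-15 ALLOC][16-53 FREE]
Op 2: a = realloc(a, 23) -> a = 0; heap: [0-22 ALLOC][23-53 FREE]
Op 3: b = malloc(4) -> b = 23; heap: [0-22 ALLOC][23-26 ALLOC][27-53 FREE]
Op 4: free(b) -> (freed b); heap: [0-22 ALLOC][23-53 FREE]
Op 5: free(a) -> (freed a); heap: [0-53 FREE]
Op 6: c = malloc(11) -> c = 0; heap: [0-10 ALLOC][11-53 FREE]
Op 7: d = malloc(3) -> d = 11; heap: [0-10 ALLOC][11-13 ALLOC][14-53 FREE]
malloc(32): first-fit scan over [0-10 ALLOC][11-13 ALLOC][14-53 FREE] -> 14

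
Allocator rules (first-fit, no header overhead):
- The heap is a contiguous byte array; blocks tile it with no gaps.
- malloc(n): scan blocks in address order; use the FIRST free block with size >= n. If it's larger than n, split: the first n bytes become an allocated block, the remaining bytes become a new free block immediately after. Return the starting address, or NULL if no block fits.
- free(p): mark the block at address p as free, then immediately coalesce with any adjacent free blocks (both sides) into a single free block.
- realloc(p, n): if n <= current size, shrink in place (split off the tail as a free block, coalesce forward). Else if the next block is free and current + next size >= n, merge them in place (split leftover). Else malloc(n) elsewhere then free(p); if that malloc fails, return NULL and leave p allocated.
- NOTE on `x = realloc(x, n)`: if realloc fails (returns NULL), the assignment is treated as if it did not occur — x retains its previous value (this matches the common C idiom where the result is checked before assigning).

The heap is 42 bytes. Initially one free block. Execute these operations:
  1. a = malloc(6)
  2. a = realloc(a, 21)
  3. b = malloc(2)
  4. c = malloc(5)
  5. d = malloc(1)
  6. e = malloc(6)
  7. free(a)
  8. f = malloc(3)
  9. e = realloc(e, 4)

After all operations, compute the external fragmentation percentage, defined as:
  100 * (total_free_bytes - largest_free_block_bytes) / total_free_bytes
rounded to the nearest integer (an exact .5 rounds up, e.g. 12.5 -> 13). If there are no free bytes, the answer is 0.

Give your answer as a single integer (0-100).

Answer: 33

Derivation:
Op 1: a = malloc(6) -> a = 0; heap: [0-5 ALLOC][6-41 FREE]
Op 2: a = realloc(a, 21) -> a = 0; heap: [0-20 ALLOC][21-41 FREE]
Op 3: b = malloc(2) -> b = 21; heap: [0-20 ALLOC][21-22 ALLOC][23-41 FREE]
Op 4: c = malloc(5) -> c = 23; heap: [0-20 ALLOC][21-22 ALLOC][23-27 ALLOC][28-41 FREE]
Op 5: d = malloc(1) -> d = 28; heap: [0-20 ALLOC][21-22 ALLOC][23-27 ALLOC][28-28 ALLOC][29-41 FREE]
Op 6: e = malloc(6) -> e = 29; heap: [0-20 ALLOC][21-22 ALLOC][23-27 ALLOC][28-28 ALLOC][29-34 ALLOC][35-41 FREE]
Op 7: free(a) -> (freed a); heap: [0-20 FREE][21-22 ALLOC][23-27 ALLOC][28-28 ALLOC][29-34 ALLOC][35-41 FREE]
Op 8: f = malloc(3) -> f = 0; heap: [0-2 ALLOC][3-20 FREE][21-22 ALLOC][23-27 ALLOC][28-28 ALLOC][29-34 ALLOC][35-41 FREE]
Op 9: e = realloc(e, 4) -> e = 29; heap: [0-2 ALLOC][3-20 FREE][21-22 ALLOC][23-27 ALLOC][28-28 ALLOC][29-32 ALLOC][33-41 FREE]
Free blocks: [18 9] total_free=27 largest=18 -> 100*(27-18)/27 = 900/27 ≈ 33.333 -> rounds to 33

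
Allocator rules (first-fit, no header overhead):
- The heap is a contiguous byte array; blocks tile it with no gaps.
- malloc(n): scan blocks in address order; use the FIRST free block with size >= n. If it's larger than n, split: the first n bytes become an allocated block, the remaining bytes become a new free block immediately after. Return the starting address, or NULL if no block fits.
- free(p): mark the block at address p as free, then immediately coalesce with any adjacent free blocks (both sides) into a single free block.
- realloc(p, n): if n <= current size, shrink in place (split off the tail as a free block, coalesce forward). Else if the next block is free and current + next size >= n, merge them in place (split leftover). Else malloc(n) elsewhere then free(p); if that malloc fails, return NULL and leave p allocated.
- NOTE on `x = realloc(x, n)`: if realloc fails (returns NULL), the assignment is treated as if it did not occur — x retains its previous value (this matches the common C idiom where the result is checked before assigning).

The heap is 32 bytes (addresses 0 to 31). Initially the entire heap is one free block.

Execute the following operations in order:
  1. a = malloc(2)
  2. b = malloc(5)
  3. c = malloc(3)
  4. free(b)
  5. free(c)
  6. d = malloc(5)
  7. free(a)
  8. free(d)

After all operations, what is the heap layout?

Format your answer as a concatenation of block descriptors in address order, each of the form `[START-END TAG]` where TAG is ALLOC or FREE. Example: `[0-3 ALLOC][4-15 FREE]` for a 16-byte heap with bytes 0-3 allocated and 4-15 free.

Op 1: a = malloc(2) -> a = 0; heap: [0-1 ALLOC][2-31 FREE]
Op 2: b = malloc(5) -> b = 2; heap: [0-1 ALLOC][2-6 ALLOC][7-31 FREE]
Op 3: c = malloc(3) -> c = 7; heap: [0-1 ALLOC][2-6 ALLOC][7-9 ALLOC][10-31 FREE]
Op 4: free(b) -> (freed b); heap: [0-1 ALLOC][2-6 FREE][7-9 ALLOC][10-31 FREE]
Op 5: free(c) -> (freed c); heap: [0-1 ALLOC][2-31 FREE]
Op 6: d = malloc(5) -> d = 2; heap: [0-1 ALLOC][2-6 ALLOC][7-31 FREE]
Op 7: free(a) -> (freed a); heap: [0-1 FREE][2-6 ALLOC][7-31 FREE]
Op 8: free(d) -> (freed d); heap: [0-31 FREE]

Answer: [0-31 FREE]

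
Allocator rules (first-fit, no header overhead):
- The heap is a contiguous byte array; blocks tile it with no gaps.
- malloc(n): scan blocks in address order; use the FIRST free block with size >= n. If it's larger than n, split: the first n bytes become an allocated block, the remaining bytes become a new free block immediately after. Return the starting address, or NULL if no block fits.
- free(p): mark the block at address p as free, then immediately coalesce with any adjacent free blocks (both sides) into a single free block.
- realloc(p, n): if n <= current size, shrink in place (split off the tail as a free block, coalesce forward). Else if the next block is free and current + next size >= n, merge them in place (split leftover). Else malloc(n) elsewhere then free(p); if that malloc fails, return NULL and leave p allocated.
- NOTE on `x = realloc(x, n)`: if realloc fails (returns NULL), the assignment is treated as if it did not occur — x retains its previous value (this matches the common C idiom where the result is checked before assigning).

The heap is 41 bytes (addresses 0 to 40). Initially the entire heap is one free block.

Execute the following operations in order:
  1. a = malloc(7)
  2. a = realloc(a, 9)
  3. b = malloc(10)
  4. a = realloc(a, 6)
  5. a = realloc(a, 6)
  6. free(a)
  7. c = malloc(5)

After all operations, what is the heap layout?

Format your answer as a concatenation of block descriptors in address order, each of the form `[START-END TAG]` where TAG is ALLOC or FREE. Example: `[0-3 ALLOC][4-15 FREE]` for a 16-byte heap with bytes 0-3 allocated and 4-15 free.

Op 1: a = malloc(7) -> a = 0; heap: [0-6 ALLOC][7-40 FREE]
Op 2: a = realloc(a, 9) -> a = 0; heap: [0-8 ALLOC][9-40 FREE]
Op 3: b = malloc(10) -> b = 9; heap: [0-8 ALLOC][9-18 ALLOC][19-40 FREE]
Op 4: a = realloc(a, 6) -> a = 0; heap: [0-5 ALLOC][6-8 FREE][9-18 ALLOC][19-40 FREE]
Op 5: a = realloc(a, 6) -> a = 0; heap: [0-5 ALLOC][6-8 FREE][9-18 ALLOC][19-40 FREE]
Op 6: free(a) -> (freed a); heap: [0-8 FREE][9-18 ALLOC][19-40 FREE]
Op 7: c = malloc(5) -> c = 0; heap: [0-4 ALLOC][5-8 FREE][9-18 ALLOC][19-40 FREE]

Answer: [0-4 ALLOC][5-8 FREE][9-18 ALLOC][19-40 FREE]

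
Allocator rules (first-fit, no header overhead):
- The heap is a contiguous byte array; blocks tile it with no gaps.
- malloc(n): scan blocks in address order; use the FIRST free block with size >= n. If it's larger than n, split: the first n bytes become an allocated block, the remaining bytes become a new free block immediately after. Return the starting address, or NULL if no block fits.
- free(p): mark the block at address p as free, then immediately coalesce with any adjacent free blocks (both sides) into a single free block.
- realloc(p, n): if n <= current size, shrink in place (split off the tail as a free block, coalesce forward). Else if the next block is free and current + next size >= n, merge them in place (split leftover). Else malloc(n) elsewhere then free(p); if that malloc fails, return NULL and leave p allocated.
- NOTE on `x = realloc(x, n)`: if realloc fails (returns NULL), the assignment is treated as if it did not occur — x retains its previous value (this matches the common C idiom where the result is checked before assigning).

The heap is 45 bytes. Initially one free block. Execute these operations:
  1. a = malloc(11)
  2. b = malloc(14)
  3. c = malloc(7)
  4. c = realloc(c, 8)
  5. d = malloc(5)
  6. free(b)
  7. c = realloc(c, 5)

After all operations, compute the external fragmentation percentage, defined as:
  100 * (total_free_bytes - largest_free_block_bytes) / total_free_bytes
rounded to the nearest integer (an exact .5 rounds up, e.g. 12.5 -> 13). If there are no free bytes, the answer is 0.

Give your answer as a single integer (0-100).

Op 1: a = malloc(11) -> a = 0; heap: [0-10 ALLOC][11-44 FREE]
Op 2: b = malloc(14) -> b = 11; heap: [0-10 ALLOC][11-24 ALLOC][25-44 FREE]
Op 3: c = malloc(7) -> c = 25; heap: [0-10 ALLOC][11-24 ALLOC][25-31 ALLOC][32-44 FREE]
Op 4: c = realloc(c, 8) -> c = 25; heap: [0-10 ALLOC][11-24 ALLOC][25-32 ALLOC][33-44 FREE]
Op 5: d = malloc(5) -> d = 33; heap: [0-10 ALLOC][11-24 ALLOC][25-32 ALLOC][33-37 ALLOC][38-44 FREE]
Op 6: free(b) -> (freed b); heap: [0-10 ALLOC][11-24 FREE][25-32 ALLOC][33-37 ALLOC][38-44 FREE]
Op 7: c = realloc(c, 5) -> c = 25; heap: [0-10 ALLOC][11-24 FREE][25-29 ALLOC][30-32 FREE][33-37 ALLOC][38-44 FREE]
Free blocks: [14 3 7] total_free=24 largest=14 -> 100*(24-14)/24 = 1000/24 ≈ 41.667 -> rounds to 42

Answer: 42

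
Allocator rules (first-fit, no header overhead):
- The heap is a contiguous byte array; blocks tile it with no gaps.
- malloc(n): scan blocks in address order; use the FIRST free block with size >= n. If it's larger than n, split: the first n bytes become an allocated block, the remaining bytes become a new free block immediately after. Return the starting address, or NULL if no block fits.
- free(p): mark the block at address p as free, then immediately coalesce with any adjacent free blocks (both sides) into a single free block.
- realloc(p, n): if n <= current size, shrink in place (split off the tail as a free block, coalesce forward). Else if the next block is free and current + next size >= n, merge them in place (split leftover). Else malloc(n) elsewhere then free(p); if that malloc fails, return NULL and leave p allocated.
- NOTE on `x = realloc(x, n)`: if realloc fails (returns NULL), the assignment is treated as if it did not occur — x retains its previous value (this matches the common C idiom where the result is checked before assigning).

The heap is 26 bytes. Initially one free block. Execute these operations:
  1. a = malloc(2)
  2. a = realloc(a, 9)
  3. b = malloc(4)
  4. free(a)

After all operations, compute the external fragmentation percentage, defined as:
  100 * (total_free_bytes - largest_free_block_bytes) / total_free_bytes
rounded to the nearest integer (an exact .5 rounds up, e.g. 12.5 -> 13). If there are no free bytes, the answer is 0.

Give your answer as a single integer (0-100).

Answer: 41

Derivation:
Op 1: a = malloc(2) -> a = 0; heap: [0-1 ALLOC][2-25 FREE]
Op 2: a = realloc(a, 9) -> a = 0; heap: [0-8 ALLOC][9-25 FREE]
Op 3: b = malloc(4) -> b = 9; heap: [0-8 ALLOC][9-12 ALLOC][13-25 FREE]
Op 4: free(a) -> (freed a); heap: [0-8 FREE][9-12 ALLOC][13-25 FREE]
Free blocks: [9 13] total_free=22 largest=13 -> 100*(22-13)/22 = 900/22 ≈ 40.909 -> rounds to 41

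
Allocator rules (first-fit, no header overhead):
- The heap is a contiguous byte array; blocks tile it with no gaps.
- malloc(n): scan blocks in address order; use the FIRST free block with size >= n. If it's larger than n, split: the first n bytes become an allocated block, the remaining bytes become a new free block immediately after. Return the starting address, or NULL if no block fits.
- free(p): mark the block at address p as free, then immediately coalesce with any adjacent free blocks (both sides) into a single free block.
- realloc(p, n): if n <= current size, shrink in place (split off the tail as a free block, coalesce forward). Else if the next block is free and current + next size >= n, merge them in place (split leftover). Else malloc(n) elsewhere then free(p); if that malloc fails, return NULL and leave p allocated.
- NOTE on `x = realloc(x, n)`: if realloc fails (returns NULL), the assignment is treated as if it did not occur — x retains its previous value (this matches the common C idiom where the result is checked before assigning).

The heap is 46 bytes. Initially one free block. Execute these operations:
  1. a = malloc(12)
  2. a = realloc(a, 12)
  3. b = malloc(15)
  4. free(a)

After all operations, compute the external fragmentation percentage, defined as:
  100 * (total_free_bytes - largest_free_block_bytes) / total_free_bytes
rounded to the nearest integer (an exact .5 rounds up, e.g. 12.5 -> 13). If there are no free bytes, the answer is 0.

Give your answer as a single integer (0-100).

Answer: 39

Derivation:
Op 1: a = malloc(12) -> a = 0; heap: [0-11 ALLOC][12-45 FREE]
Op 2: a = realloc(a, 12) -> a = 0; heap: [0-11 ALLOC][12-45 FREE]
Op 3: b = malloc(15) -> b = 12; heap: [0-11 ALLOC][12-26 ALLOC][27-45 FREE]
Op 4: free(a) -> (freed a); heap: [0-11 FREE][12-26 ALLOC][27-45 FREE]
Free blocks: [12 19] total_free=31 largest=19 -> 100*(31-19)/31 = 1200/31 ≈ 38.710 -> rounds to 39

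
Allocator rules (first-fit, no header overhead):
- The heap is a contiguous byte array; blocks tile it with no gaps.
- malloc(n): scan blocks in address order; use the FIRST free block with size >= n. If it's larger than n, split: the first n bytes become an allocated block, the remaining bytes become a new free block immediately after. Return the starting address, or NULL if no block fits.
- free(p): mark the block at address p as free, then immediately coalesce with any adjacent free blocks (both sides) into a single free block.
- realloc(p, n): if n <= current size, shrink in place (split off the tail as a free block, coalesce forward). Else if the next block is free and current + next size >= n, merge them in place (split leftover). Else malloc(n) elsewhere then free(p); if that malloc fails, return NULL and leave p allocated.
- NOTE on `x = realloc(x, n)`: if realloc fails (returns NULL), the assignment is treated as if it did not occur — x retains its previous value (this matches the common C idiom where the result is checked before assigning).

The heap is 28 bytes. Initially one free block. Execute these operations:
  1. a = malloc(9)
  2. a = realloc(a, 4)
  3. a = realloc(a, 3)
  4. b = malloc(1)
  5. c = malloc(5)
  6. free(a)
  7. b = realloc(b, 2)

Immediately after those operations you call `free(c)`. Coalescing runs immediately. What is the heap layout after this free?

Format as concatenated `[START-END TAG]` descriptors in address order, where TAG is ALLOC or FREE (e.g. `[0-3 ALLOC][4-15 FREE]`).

Answer: [0-1 ALLOC][2-27 FREE]

Derivation:
Op 1: a = malloc(9) -> a = 0; heap: [0-8 ALLOC][9-27 FREE]
Op 2: a = realloc(a, 4) -> a = 0; heap: [0-3 ALLOC][4-27 FREE]
Op 3: a = realloc(a, 3) -> a = 0; heap: [0-2 ALLOC][3-27 FREE]
Op 4: b = malloc(1) -> b = 3; heap: [0-2 ALLOC][3-3 ALLOC][4-27 FREE]
Op 5: c = malloc(5) -> c = 4; heap: [0-2 ALLOC][3-3 ALLOC][4-8 ALLOC][9-27 FREE]
Op 6: free(a) -> (freed a); heap: [0-2 FREE][3-3 ALLOC][4-8 ALLOC][9-27 FREE]
Op 7: b = realloc(b, 2) -> b = 0; heap: [0-1 ALLOC][2-3 FREE][4-8 ALLOC][9-27 FREE]
free(c): c = 4 -> block [4-8 ALLOC]; mark free, coalesce with adjacent free neighbors -> [0-1 ALLOC][2-27 FREE]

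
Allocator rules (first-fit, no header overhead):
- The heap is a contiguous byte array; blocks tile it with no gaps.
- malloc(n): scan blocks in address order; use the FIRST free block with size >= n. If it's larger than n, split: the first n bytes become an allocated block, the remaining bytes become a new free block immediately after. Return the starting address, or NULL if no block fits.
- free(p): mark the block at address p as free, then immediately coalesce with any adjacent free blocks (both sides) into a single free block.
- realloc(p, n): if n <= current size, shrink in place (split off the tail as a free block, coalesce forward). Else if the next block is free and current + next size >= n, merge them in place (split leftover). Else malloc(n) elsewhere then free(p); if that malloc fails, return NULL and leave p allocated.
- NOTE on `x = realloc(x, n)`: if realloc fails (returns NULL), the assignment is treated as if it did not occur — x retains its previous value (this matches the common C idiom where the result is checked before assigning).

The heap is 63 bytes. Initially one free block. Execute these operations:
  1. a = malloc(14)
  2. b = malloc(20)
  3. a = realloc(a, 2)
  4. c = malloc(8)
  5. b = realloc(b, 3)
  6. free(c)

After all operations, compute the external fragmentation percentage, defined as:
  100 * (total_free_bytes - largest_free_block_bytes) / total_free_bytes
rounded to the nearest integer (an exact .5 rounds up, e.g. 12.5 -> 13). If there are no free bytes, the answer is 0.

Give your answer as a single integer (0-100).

Answer: 21

Derivation:
Op 1: a = malloc(14) -> a = 0; heap: [0-13 ALLOC][14-62 FREE]
Op 2: b = malloc(20) -> b = 14; heap: [0-13 ALLOC][14-33 ALLOC][34-62 FREE]
Op 3: a = realloc(a, 2) -> a = 0; heap: [0-1 ALLOC][2-13 FREE][14-33 ALLOC][34-62 FREE]
Op 4: c = malloc(8) -> c = 2; heap: [0-1 ALLOC][2-9 ALLOC][10-13 FREE][14-33 ALLOC][34-62 FREE]
Op 5: b = realloc(b, 3) -> b = 14; heap: [0-1 ALLOC][2-9 ALLOC][10-13 FREE][14-16 ALLOC][17-62 FREE]
Op 6: free(c) -> (freed c); heap: [0-1 ALLOC][2-13 FREE][14-16 ALLOC][17-62 FREE]
Free blocks: [12 46] total_free=58 largest=46 -> 100*(58-46)/58 = 1200/58 ≈ 20.690 -> rounds to 21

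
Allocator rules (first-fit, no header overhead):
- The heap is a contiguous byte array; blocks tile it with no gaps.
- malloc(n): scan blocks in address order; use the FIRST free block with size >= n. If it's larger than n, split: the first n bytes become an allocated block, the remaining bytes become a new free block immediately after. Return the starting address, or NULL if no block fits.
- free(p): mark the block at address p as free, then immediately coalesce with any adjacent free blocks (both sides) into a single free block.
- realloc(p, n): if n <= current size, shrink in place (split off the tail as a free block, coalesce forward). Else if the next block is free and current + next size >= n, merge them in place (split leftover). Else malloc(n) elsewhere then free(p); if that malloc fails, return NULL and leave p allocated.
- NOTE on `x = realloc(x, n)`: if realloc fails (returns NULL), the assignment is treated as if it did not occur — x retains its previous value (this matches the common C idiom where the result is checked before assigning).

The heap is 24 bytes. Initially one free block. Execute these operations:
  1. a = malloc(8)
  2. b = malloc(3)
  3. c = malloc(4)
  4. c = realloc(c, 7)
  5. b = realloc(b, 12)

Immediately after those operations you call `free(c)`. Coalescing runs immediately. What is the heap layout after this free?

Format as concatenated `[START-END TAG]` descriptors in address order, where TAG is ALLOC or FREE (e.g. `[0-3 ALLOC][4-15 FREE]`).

Answer: [0-7 ALLOC][8-10 ALLOC][11-23 FREE]

Derivation:
Op 1: a = malloc(8) -> a = 0; heap: [0-7 ALLOC][8-23 FREE]
Op 2: b = malloc(3) -> b = 8; heap: [0-7 ALLOC][8-10 ALLOC][11-23 FREE]
Op 3: c = malloc(4) -> c = 11; heap: [0-7 ALLOC][8-10 ALLOC][11-14 ALLOC][15-23 FREE]
Op 4: c = realloc(c, 7) -> c = 11; heap: [0-7 ALLOC][8-10 ALLOC][11-17 ALLOC][18-23 FREE]
Op 5: b = realloc(b, 12) -> NULL (b unchanged); heap: [0-7 ALLOC][8-10 ALLOC][11-17 ALLOC][18-23 FREE]
free(c): c = 11 -> block [11-17 ALLOC]; mark free, coalesce with adjacent free neighbors -> [0-7 ALLOC][8-10 ALLOC][11-23 FREE]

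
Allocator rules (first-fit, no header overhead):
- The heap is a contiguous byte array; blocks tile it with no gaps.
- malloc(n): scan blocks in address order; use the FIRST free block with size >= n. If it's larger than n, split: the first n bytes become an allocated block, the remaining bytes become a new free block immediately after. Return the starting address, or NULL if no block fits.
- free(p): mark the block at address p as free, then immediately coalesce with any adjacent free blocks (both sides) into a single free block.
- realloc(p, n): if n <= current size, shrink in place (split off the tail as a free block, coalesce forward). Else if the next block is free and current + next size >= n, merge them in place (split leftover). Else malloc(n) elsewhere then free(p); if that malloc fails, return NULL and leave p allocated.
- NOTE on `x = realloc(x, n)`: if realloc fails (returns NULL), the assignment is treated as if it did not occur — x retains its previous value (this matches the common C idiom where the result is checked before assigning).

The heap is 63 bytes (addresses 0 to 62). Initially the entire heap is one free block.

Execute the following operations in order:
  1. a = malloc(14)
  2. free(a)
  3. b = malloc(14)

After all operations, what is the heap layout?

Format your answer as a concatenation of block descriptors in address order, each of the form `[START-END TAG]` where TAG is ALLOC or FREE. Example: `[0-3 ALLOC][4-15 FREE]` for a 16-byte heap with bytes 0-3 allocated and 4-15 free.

Answer: [0-13 ALLOC][14-62 FREE]

Derivation:
Op 1: a = malloc(14) -> a = 0; heap: [0-13 ALLOC][14-62 FREE]
Op 2: free(a) -> (freed a); heap: [0-62 FREE]
Op 3: b = malloc(14) -> b = 0; heap: [0-13 ALLOC][14-62 FREE]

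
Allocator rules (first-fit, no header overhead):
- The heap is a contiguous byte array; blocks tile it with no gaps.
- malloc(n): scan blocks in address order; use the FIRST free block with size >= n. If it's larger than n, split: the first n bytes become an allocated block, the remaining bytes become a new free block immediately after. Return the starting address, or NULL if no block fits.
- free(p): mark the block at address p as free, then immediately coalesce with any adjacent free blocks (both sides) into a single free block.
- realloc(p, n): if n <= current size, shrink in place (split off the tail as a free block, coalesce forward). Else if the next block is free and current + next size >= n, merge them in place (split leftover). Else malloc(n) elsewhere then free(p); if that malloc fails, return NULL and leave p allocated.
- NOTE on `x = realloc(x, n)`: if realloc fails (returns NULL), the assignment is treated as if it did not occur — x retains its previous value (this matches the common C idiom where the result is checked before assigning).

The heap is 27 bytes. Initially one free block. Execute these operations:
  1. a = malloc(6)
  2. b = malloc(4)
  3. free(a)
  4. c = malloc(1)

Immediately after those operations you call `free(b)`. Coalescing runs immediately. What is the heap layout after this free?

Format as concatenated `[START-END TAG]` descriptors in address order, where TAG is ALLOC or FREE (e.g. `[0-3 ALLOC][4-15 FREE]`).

Answer: [0-0 ALLOC][1-26 FREE]

Derivation:
Op 1: a = malloc(6) -> a = 0; heap: [0-5 ALLOC][6-26 FREE]
Op 2: b = malloc(4) -> b = 6; heap: [0-5 ALLOC][6-9 ALLOC][10-26 FREE]
Op 3: free(a) -> (freed a); heap: [0-5 FREE][6-9 ALLOC][10-26 FREE]
Op 4: c = malloc(1) -> c = 0; heap: [0-0 ALLOC][1-5 FREE][6-9 ALLOC][10-26 FREE]
free(b): b = 6 -> block [6-9 ALLOC]; mark free, coalesce with adjacent free neighbors -> [0-0 ALLOC][1-26 FREE]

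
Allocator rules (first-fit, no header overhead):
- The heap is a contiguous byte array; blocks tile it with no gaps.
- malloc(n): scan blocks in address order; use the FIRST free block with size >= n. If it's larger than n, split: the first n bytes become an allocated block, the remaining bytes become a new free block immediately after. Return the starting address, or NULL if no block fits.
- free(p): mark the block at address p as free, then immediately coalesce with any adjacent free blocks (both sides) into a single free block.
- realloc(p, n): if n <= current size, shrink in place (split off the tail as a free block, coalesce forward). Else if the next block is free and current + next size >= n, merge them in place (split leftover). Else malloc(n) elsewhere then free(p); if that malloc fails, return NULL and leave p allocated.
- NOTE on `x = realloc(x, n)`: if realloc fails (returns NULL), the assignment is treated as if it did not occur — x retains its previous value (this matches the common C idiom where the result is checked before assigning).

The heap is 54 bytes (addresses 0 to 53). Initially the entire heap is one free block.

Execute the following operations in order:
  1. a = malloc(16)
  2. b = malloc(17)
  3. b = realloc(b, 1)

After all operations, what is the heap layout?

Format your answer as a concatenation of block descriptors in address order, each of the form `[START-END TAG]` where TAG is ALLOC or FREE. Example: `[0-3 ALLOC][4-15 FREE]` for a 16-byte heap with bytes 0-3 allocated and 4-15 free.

Answer: [0-15 ALLOC][16-16 ALLOC][17-53 FREE]

Derivation:
Op 1: a = malloc(16) -> a = 0; heap: [0-15 ALLOC][16-53 FREE]
Op 2: b = malloc(17) -> b = 16; heap: [0-15 ALLOC][16-32 ALLOC][33-53 FREE]
Op 3: b = realloc(b, 1) -> b = 16; heap: [0-15 ALLOC][16-16 ALLOC][17-53 FREE]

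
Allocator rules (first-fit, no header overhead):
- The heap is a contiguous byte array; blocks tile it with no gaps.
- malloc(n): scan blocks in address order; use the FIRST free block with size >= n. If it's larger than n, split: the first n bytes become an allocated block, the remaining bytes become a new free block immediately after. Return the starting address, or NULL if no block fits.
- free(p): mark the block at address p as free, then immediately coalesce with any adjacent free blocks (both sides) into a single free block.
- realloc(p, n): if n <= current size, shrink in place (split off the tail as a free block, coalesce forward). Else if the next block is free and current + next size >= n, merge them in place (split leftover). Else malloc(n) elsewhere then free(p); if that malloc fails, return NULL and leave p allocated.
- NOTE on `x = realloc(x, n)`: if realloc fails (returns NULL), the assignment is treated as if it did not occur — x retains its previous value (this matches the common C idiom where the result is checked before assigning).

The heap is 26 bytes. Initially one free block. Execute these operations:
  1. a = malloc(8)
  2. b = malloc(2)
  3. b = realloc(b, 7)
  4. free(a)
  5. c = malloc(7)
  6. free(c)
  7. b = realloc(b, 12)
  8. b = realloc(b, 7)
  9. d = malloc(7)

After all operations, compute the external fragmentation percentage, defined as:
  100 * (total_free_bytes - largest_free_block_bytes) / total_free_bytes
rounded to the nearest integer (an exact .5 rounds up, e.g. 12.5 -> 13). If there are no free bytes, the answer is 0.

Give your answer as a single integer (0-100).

Answer: 8

Derivation:
Op 1: a = malloc(8) -> a = 0; heap: [0-7 ALLOC][8-25 FREE]
Op 2: b = malloc(2) -> b = 8; heap: [0-7 ALLOC][8-9 ALLOC][10-25 FREE]
Op 3: b = realloc(b, 7) -> b = 8; heap: [0-7 ALLOC][8-14 ALLOC][15-25 FREE]
Op 4: free(a) -> (freed a); heap: [0-7 FREE][8-14 ALLOC][15-25 FREE]
Op 5: c = malloc(7) -> c = 0; heap: [0-6 ALLOC][7-7 FREE][8-14 ALLOC][15-25 FREE]
Op 6: free(c) -> (freed c); heap: [0-7 FREE][8-14 ALLOC][15-25 FREE]
Op 7: b = realloc(b, 12) -> b = 8; heap: [0-7 FREE][8-19 ALLOC][20-25 FREE]
Op 8: b = realloc(b, 7) -> b = 8; heap: [0-7 FREE][8-14 ALLOC][15-25 FREE]
Op 9: d = malloc(7) -> d = 0; heap: [0-6 ALLOC][7-7 FREE][8-14 ALLOC][15-25 FREE]
Free blocks: [1 11] total_free=12 largest=11 -> 100*(12-11)/12 = 100/12 ≈ 8.333 -> rounds to 8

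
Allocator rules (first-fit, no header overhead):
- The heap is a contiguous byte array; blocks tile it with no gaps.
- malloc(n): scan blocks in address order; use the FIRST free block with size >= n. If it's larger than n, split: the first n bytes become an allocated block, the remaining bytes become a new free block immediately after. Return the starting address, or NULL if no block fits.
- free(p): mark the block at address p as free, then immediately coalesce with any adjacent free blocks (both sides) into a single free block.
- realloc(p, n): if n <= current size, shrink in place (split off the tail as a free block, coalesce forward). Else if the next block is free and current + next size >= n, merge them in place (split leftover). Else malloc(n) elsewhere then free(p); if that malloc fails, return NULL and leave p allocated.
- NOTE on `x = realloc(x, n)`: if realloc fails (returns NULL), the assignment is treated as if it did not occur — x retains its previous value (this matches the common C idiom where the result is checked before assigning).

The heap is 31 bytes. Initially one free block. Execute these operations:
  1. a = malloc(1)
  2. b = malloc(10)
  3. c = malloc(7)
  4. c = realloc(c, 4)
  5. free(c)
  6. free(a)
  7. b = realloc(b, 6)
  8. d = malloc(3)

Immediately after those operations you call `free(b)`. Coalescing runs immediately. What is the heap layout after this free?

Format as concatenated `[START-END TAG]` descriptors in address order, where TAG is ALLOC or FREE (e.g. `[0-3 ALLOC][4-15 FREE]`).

Op 1: a = malloc(1) -> a = 0; heap: [0-0 ALLOC][1-30 FREE]
Op 2: b = malloc(10) -> b = 1; heap: [0-0 ALLOC][1-10 ALLOC][11-30 FREE]
Op 3: c = malloc(7) -> c = 11; heap: [0-0 ALLOC][1-10 ALLOC][11-17 ALLOC][18-30 FREE]
Op 4: c = realloc(c, 4) -> c = 11; heap: [0-0 ALLOC][1-10 ALLOC][11-14 ALLOC][15-30 FREE]
Op 5: free(c) -> (freed c); heap: [0-0 ALLOC][1-10 ALLOC][11-30 FREE]
Op 6: free(a) -> (freed a); heap: [0-0 FREE][1-10 ALLOC][11-30 FREE]
Op 7: b = realloc(b, 6) -> b = 1; heap: [0-0 FREE][1-6 ALLOC][7-30 FREE]
Op 8: d = malloc(3) -> d = 7; heap: [0-0 FREE][1-6 ALLOC][7-9 ALLOC][10-30 FREE]
free(b): b = 1 -> block [1-6 ALLOC]; mark free, coalesce with adjacent free neighbors -> [0-6 FREE][7-9 ALLOC][10-30 FREE]

Answer: [0-6 FREE][7-9 ALLOC][10-30 FREE]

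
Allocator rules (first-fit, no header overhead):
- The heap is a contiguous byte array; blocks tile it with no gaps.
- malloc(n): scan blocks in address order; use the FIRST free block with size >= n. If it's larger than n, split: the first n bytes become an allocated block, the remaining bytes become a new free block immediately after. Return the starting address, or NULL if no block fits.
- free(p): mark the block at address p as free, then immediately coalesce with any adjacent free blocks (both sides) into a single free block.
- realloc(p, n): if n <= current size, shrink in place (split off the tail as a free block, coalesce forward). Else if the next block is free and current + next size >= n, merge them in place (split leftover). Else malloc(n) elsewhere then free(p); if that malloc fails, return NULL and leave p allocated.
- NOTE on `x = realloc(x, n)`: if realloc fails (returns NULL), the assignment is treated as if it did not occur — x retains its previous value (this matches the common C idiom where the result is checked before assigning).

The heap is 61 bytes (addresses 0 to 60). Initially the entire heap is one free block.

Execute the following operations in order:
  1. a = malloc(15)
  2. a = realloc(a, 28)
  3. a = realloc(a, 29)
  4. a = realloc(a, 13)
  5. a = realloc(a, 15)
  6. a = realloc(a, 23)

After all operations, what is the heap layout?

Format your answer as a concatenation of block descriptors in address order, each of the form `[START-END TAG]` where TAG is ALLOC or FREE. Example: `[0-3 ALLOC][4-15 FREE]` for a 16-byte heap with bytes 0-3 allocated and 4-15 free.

Answer: [0-22 ALLOC][23-60 FREE]

Derivation:
Op 1: a = malloc(15) -> a = 0; heap: [0-14 ALLOC][15-60 FREE]
Op 2: a = realloc(a, 28) -> a = 0; heap: [0-27 ALLOC][28-60 FREE]
Op 3: a = realloc(a, 29) -> a = 0; heap: [0-28 ALLOC][29-60 FREE]
Op 4: a = realloc(a, 13) -> a = 0; heap: [0-12 ALLOC][13-60 FREE]
Op 5: a = realloc(a, 15) -> a = 0; heap: [0-14 ALLOC][15-60 FREE]
Op 6: a = realloc(a, 23) -> a = 0; heap: [0-22 ALLOC][23-60 FREE]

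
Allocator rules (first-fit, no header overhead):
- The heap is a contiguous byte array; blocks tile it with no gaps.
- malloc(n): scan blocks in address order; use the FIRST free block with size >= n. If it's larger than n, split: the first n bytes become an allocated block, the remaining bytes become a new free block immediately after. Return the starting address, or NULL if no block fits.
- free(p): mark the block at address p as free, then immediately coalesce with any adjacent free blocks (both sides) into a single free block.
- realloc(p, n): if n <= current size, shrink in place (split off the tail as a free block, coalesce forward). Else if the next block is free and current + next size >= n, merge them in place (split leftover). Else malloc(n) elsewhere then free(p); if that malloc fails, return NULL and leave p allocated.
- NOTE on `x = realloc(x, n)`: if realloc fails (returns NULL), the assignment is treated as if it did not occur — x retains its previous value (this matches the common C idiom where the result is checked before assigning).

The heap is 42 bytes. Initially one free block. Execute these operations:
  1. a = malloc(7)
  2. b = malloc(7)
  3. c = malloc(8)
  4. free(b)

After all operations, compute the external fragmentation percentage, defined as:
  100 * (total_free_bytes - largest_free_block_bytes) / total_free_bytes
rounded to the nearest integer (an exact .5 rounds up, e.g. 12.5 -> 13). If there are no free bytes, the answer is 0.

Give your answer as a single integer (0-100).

Answer: 26

Derivation:
Op 1: a = malloc(7) -> a = 0; heap: [0-6 ALLOC][7-41 FREE]
Op 2: b = malloc(7) -> b = 7; heap: [0-6 ALLOC][7-13 ALLOC][14-41 FREE]
Op 3: c = malloc(8) -> c = 14; heap: [0-6 ALLOC][7-13 ALLOC][14-21 ALLOC][22-41 FREE]
Op 4: free(b) -> (freed b); heap: [0-6 ALLOC][7-13 FREE][14-21 ALLOC][22-41 FREE]
Free blocks: [7 20] total_free=27 largest=20 -> 100*(27-20)/27 = 700/27 ≈ 25.926 -> rounds to 26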